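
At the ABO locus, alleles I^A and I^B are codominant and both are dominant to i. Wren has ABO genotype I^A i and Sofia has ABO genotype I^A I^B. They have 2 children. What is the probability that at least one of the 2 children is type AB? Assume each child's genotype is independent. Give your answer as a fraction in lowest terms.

7/16

ABO cross I^A i × I^A I^B → 1/2 A, 1/4 B, 1/4 AB.
So P(type AB) = 1/4 per child.
P(none) = (3/4)^2 = 9/16; P(at least one) = 1 − 9/16 = 7/16.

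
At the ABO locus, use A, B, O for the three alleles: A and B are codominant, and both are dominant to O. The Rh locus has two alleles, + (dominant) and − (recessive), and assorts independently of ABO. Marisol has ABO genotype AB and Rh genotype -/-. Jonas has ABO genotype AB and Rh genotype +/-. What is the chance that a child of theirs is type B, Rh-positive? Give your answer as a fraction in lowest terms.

1/8

ABO cross AB × AB → offspring phenotypes: 1/4 A, 1/4 B, 1/2 AB.
Rh cross -/- × +/- → 1/2 Rh+, 1/2 Rh-.
Independent loci: P(type B, Rh-positive) = 1/4 × 1/2 = 1/8.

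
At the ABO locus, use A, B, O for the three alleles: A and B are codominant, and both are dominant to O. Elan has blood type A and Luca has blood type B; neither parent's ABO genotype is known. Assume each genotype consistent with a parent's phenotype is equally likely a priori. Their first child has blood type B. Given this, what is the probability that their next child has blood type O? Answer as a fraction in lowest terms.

1/12

Possible genotypes: Elan ∈ {AA, AO}; Luca ∈ {BB, BO}.
Weight each parental genotype pair by prior × P(type-B child):
  AO × BB: posterior weight 2/3; P(next child type O) = 0.
  AO × BO: posterior weight 1/3; P(next child type O) = 1/4.
Weighted sum = 1/12.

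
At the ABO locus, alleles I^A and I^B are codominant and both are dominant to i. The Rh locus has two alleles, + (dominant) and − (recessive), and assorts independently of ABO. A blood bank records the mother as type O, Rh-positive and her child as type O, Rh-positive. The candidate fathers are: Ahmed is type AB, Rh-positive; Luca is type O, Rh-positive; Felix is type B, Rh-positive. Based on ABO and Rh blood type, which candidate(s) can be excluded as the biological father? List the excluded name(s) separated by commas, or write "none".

A candidate is excluded only if no genotype consistent with his phenotype could produce a type O, Rh-positive child with a type O, Rh-positive mother.
Ahmed (type AB, Rh+): no genotype consistent with that phenotype can produce a type-O Rh+ child with a type-O mother.

Ahmed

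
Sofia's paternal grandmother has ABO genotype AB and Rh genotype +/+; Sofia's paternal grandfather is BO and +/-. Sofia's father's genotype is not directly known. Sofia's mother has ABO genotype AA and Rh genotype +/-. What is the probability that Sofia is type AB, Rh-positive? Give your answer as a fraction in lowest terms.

Sofia's father's ABO genotype from AB × BO: 1/4 AB, 1/4 AO, 1/4 BB, 1/4 BO.
Crossing each possibility with the mother AA and summing P(type AB): 1/4·1/2 + 1/4·0 + 1/4·1 + 1/4·1/2 = 1/2.
Similarly for Rh via the father's Rh distribution: P(Rh+) = 7/8.
Independent loci: 1/2 × 7/8 = 7/16.

7/16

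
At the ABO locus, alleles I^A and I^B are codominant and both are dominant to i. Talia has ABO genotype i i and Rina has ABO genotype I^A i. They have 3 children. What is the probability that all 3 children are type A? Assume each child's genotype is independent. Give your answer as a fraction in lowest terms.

ABO cross i i × I^A i → 1/2 O, 1/2 A.
So P(type A) = 1/2 per child.
All 3 independent: (1/2)^3 = 1/8.

1/8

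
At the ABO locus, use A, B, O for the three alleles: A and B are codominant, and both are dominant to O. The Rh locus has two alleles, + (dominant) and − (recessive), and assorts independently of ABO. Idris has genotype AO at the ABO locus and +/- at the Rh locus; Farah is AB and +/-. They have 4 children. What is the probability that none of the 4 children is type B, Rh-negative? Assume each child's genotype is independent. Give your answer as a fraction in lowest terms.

50625/65536

ABO cross AO × AB → 1/2 A, 1/4 B, 1/4 AB.
Rh cross +/- × +/- → 3/4 Rh+, 1/4 Rh-; so P(type B, Rh-negative) = 1/4 × 1/4 = 1/16 per child.
P(not type B, Rh-negative) = 15/16 for one child; (15/16)^4 = 50625/65536.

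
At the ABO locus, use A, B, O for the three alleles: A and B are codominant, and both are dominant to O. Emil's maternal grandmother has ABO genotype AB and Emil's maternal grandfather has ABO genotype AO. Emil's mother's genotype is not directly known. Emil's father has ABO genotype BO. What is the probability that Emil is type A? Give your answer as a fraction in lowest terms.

1/4

Emil's mother's ABO genotype from AB × AO: 1/4 AA, 1/4 AB, 1/4 AO, 1/4 BO.
Crossing each possibility with the father BO and summing P(type A): 1/4·1/2 + 1/4·1/4 + 1/4·1/4 + 1/4·0 = 1/4.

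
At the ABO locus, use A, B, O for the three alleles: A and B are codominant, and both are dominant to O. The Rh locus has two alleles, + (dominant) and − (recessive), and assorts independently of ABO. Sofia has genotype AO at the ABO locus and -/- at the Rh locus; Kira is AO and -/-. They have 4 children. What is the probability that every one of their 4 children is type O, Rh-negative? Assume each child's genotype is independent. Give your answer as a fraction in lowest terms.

ABO cross AO × AO → 1/4 O, 3/4 A.
Rh cross -/- × -/- → 1 Rh-; so P(type O, Rh-negative) = 1/4 × 1 = 1/4 per child.
All 4 independent: (1/4)^4 = 1/256.

1/256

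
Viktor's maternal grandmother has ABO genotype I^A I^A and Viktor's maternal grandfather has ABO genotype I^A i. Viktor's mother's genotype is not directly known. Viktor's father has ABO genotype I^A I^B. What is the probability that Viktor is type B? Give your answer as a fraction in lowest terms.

Viktor's mother's ABO genotype from I^A I^A × I^A i: 1/2 I^A I^A, 1/2 I^A i.
Crossing each possibility with the father I^A I^B and summing P(type B): 1/2·0 + 1/2·1/4 = 1/8.

1/8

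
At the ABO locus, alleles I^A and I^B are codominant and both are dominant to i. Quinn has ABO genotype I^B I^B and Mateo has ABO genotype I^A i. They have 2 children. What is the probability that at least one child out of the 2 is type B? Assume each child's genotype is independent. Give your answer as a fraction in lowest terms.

ABO cross I^B I^B × I^A i → 1/2 B, 1/2 AB.
So P(type B) = 1/2 per child.
P(none) = (1/2)^2 = 1/4; P(at least one) = 1 − 1/4 = 3/4.

3/4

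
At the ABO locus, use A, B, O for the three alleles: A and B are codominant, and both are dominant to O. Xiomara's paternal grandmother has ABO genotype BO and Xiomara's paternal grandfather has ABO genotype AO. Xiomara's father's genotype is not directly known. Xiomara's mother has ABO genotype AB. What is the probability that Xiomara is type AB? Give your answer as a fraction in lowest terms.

Xiomara's father's ABO genotype from BO × AO: 1/4 AB, 1/4 AO, 1/4 BO, 1/4 OO.
Crossing each possibility with the mother AB and summing P(type AB): 1/4·1/2 + 1/4·1/4 + 1/4·1/4 + 1/4·0 = 1/4.

1/4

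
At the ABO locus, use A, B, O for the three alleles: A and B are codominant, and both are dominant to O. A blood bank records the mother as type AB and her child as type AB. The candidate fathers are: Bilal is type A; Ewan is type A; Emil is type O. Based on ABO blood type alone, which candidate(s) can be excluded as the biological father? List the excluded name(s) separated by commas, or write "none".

Emil

A candidate is excluded only if no genotype consistent with his phenotype could produce a type AB child with a type AB mother.
Emil (type O): no genotype consistent with that phenotype can produce a type-AB child with a type-AB mother.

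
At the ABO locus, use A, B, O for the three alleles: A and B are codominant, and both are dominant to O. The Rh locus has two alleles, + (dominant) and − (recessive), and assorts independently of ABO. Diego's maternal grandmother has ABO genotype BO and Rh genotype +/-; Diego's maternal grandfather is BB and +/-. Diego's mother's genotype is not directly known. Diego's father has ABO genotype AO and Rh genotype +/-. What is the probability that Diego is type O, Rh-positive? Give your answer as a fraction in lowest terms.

Diego's mother's ABO genotype from BO × BB: 1/2 BB, 1/2 BO.
Crossing each possibility with the father AO and summing P(type O): 1/2·0 + 1/2·1/4 = 1/8.
Similarly for Rh via the mother's Rh distribution: P(Rh+) = 3/4.
Independent loci: 1/8 × 3/4 = 3/32.

3/32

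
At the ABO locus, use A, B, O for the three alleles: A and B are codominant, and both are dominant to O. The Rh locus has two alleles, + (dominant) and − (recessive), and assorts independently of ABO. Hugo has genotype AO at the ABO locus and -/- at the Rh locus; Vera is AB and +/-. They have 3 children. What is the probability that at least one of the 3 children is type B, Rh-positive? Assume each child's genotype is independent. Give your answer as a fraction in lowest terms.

ABO cross AO × AB → 1/2 A, 1/4 B, 1/4 AB.
Rh cross -/- × +/- → 1/2 Rh+, 1/2 Rh-; so P(type B, Rh-positive) = 1/4 × 1/2 = 1/8 per child.
P(none) = (7/8)^3 = 343/512; P(at least one) = 1 − 343/512 = 169/512.

169/512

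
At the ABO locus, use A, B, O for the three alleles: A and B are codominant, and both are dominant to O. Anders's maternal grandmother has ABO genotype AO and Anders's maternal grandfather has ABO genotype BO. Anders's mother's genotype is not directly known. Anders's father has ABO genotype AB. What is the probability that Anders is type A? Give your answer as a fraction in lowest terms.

Anders's mother's ABO genotype from AO × BO: 1/4 AB, 1/4 AO, 1/4 BO, 1/4 OO.
Crossing each possibility with the father AB and summing P(type A): 1/4·1/4 + 1/4·1/2 + 1/4·1/4 + 1/4·1/2 = 3/8.

3/8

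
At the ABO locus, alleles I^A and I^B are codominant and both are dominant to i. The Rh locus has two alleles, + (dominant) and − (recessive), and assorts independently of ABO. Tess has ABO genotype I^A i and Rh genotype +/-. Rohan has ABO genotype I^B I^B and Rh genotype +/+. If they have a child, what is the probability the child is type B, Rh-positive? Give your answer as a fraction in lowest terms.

1/2

ABO cross I^A i × I^B I^B → offspring phenotypes: 1/2 B, 1/2 AB.
Rh cross +/- × +/+ → 1 Rh+.
Independent loci: P(type B, Rh-positive) = 1/2 × 1 = 1/2.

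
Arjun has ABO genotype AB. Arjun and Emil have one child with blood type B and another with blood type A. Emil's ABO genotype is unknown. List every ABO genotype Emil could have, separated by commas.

AB, AO, BO, OO

For each candidate genotype of Emil, check whether crossing it with AB can produce every observed child phenotype.
  AA → possible child types {A, AB} ✗
  AB → possible child types {A, B, AB} ✓
  AO → possible child types {A, B, AB} ✓
  BB → possible child types {B, AB} ✗
  BO → possible child types {A, B, AB} ✓
  OO → possible child types {A, B} ✓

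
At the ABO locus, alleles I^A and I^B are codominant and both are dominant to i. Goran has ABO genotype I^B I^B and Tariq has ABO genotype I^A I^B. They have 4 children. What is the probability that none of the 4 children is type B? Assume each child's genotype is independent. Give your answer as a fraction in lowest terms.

ABO cross I^B I^B × I^A I^B → 1/2 B, 1/2 AB.
So P(type B) = 1/2 per child.
P(not type B) = 1/2 for one child; (1/2)^4 = 1/16.

1/16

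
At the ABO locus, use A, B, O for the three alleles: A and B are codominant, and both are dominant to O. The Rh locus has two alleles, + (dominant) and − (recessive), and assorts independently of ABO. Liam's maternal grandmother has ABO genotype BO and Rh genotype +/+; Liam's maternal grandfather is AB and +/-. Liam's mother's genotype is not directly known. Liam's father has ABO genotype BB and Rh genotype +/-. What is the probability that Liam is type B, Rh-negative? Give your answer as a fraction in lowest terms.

Liam's mother's ABO genotype from BO × AB: 1/4 AB, 1/4 AO, 1/4 BB, 1/4 BO.
Crossing each possibility with the father BB and summing P(type B): 1/4·1/2 + 1/4·1/2 + 1/4·1 + 1/4·1 = 3/4.
Similarly for Rh via the mother's Rh distribution: P(Rh-) = 1/8.
Independent loci: 3/4 × 1/8 = 3/32.

3/32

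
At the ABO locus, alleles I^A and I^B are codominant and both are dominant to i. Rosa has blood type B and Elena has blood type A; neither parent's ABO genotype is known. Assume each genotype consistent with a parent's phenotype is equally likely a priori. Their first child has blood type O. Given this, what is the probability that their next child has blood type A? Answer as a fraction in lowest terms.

Possible genotypes: Rosa ∈ {I^B I^B, I^B i}; Elena ∈ {I^A I^A, I^A i}.
Weight each parental genotype pair by prior × P(type-O child):
  I^B i × I^A i: posterior weight 1; P(next child type A) = 1/4.
Weighted sum = 1/4.

1/4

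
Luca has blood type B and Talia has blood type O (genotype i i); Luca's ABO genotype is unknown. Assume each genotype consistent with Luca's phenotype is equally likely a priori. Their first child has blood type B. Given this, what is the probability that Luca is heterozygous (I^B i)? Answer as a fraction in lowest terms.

Possible genotypes: Luca ∈ {I^B I^B, I^B i}; Talia ∈ {i i}.
Weight each parental genotype pair by prior × P(type-B child):
  I^B I^B × i i: posterior weight 2/3.
  I^B i × i i: posterior weight 1/3.
Sum the posterior weight over pairs where Luca is I^B i: 1/3.

1/3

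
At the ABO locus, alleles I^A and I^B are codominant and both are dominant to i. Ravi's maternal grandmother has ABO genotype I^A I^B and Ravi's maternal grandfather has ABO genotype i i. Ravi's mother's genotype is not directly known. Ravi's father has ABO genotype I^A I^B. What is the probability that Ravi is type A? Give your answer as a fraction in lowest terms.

3/8

Ravi's mother's ABO genotype from I^A I^B × i i: 1/2 I^A i, 1/2 I^B i.
Crossing each possibility with the father I^A I^B and summing P(type A): 1/2·1/2 + 1/2·1/4 = 3/8.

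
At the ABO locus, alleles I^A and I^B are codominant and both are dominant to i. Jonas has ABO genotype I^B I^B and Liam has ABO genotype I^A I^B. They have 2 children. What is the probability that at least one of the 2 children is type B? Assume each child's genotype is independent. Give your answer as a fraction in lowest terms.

3/4

ABO cross I^B I^B × I^A I^B → 1/2 B, 1/2 AB.
So P(type B) = 1/2 per child.
P(none) = (1/2)^2 = 1/4; P(at least one) = 1 − 1/4 = 3/4.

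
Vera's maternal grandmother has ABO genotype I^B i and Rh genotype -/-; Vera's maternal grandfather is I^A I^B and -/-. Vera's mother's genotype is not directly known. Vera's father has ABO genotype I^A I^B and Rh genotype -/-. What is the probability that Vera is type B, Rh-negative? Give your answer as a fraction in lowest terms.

Vera's mother's ABO genotype from I^B i × I^A I^B: 1/4 I^A I^B, 1/4 I^A i, 1/4 I^B I^B, 1/4 I^B i.
Crossing each possibility with the father I^A I^B and summing P(type B): 1/4·1/4 + 1/4·1/4 + 1/4·1/2 + 1/4·1/2 = 3/8.
Similarly for Rh via the mother's Rh distribution: P(Rh-) = 1.
Independent loci: 3/8 × 1 = 3/8.

3/8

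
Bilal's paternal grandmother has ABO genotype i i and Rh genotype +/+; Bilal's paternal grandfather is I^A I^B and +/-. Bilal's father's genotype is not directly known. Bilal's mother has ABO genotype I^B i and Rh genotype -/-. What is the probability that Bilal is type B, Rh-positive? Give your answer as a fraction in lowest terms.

Bilal's father's ABO genotype from i i × I^A I^B: 1/2 I^A i, 1/2 I^B i.
Crossing each possibility with the mother I^B i and summing P(type B): 1/2·1/4 + 1/2·3/4 = 1/2.
Similarly for Rh via the father's Rh distribution: P(Rh+) = 3/4.
Independent loci: 1/2 × 3/4 = 3/8.

3/8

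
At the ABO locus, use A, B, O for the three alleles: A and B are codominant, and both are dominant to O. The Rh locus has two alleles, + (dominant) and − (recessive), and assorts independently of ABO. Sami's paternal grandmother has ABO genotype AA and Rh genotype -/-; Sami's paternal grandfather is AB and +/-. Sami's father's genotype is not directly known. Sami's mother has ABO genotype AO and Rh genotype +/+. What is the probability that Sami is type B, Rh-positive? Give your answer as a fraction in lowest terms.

Sami's father's ABO genotype from AA × AB: 1/2 AA, 1/2 AB.
Crossing each possibility with the mother AO and summing P(type B): 1/2·0 + 1/2·1/4 = 1/8.
Similarly for Rh via the father's Rh distribution: P(Rh+) = 1.
Independent loci: 1/8 × 1 = 1/8.

1/8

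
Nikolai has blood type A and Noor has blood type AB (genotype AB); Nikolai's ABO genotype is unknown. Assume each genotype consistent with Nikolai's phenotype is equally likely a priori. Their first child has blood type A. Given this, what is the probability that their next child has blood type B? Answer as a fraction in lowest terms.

Possible genotypes: Nikolai ∈ {AA, AO}; Noor ∈ {AB}.
Weight each parental genotype pair by prior × P(type-A child):
  AA × AB: posterior weight 1/2; P(next child type B) = 0.
  AO × AB: posterior weight 1/2; P(next child type B) = 1/4.
Weighted sum = 1/8.

1/8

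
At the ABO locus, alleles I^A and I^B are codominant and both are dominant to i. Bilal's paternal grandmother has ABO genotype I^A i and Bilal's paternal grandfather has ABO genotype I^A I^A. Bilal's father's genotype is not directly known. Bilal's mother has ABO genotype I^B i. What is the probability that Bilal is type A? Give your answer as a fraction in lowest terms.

3/8

Bilal's father's ABO genotype from I^A i × I^A I^A: 1/2 I^A I^A, 1/2 I^A i.
Crossing each possibility with the mother I^B i and summing P(type A): 1/2·1/2 + 1/2·1/4 = 3/8.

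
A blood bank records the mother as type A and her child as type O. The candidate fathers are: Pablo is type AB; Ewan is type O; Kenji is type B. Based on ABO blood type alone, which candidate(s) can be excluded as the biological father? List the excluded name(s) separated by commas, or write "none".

Pablo

A candidate is excluded only if no genotype consistent with his phenotype could produce a type O child with a type A mother.
Pablo (type AB): no genotype consistent with that phenotype can produce a type-O child with a type-A mother.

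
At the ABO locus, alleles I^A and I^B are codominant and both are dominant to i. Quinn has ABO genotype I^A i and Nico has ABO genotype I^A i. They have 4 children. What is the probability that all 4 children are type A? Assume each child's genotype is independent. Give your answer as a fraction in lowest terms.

81/256

ABO cross I^A i × I^A i → 1/4 O, 3/4 A.
So P(type A) = 3/4 per child.
All 4 independent: (3/4)^4 = 81/256.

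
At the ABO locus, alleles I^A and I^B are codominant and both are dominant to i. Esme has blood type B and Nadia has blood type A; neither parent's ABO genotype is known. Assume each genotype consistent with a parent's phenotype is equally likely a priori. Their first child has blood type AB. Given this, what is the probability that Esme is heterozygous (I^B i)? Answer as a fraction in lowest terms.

1/3

Possible genotypes: Esme ∈ {I^B I^B, I^B i}; Nadia ∈ {I^A I^A, I^A i}.
Weight each parental genotype pair by prior × P(type-AB child):
  I^B I^B × I^A I^A: posterior weight 4/9.
  I^B I^B × I^A i: posterior weight 2/9.
  I^B i × I^A I^A: posterior weight 2/9.
  I^B i × I^A i: posterior weight 1/9.
Sum the posterior weight over pairs where Esme is I^B i: 1/3.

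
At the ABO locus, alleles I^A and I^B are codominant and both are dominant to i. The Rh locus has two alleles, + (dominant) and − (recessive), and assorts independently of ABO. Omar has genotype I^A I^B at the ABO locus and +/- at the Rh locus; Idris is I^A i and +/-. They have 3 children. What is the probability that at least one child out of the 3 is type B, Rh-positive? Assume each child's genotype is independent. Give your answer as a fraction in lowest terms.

1899/4096

ABO cross I^A I^B × I^A i → 1/2 A, 1/4 B, 1/4 AB.
Rh cross +/- × +/- → 3/4 Rh+, 1/4 Rh-; so P(type B, Rh-positive) = 1/4 × 3/4 = 3/16 per child.
P(none) = (13/16)^3 = 2197/4096; P(at least one) = 1 − 2197/4096 = 1899/4096.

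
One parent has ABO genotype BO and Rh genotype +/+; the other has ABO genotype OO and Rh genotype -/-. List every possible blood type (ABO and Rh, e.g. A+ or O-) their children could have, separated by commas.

O+, B+

Gametes from BO × OO give offspring ABO genotypes BO, OO, i.e. phenotypes O, B.
Rh cross +/+ × -/- → phenotypes Rh+.
Combining independently: O+, B+.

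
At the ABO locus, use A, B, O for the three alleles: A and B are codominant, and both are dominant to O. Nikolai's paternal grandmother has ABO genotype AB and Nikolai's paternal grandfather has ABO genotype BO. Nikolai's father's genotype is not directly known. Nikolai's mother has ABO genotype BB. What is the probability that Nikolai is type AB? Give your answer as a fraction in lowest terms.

Nikolai's father's ABO genotype from AB × BO: 1/4 AB, 1/4 AO, 1/4 BB, 1/4 BO.
Crossing each possibility with the mother BB and summing P(type AB): 1/4·1/2 + 1/4·1/2 + 1/4·0 + 1/4·0 = 1/4.

1/4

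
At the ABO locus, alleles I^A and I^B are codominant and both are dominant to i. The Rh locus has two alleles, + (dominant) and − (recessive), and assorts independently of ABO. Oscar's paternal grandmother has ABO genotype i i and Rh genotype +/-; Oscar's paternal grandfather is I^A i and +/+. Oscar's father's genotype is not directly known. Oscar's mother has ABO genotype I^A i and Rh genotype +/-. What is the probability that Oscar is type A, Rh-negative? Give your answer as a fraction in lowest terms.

5/64

Oscar's father's ABO genotype from i i × I^A i: 1/2 I^A i, 1/2 i i.
Crossing each possibility with the mother I^A i and summing P(type A): 1/2·3/4 + 1/2·1/2 = 5/8.
Similarly for Rh via the father's Rh distribution: P(Rh-) = 1/8.
Independent loci: 5/8 × 1/8 = 5/64.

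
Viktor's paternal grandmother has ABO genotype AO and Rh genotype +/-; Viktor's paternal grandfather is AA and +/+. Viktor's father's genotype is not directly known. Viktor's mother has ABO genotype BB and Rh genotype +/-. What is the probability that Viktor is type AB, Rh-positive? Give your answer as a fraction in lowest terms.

21/32

Viktor's father's ABO genotype from AO × AA: 1/2 AA, 1/2 AO.
Crossing each possibility with the mother BB and summing P(type AB): 1/2·1 + 1/2·1/2 = 3/4.
Similarly for Rh via the father's Rh distribution: P(Rh+) = 7/8.
Independent loci: 3/4 × 7/8 = 21/32.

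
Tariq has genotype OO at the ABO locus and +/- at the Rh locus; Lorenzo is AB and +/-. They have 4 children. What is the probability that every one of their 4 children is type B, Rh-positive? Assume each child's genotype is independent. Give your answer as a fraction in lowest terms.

ABO cross OO × AB → 1/2 A, 1/2 B.
Rh cross +/- × +/- → 3/4 Rh+, 1/4 Rh-; so P(type B, Rh-positive) = 1/2 × 3/4 = 3/8 per child.
All 4 independent: (3/8)^4 = 81/4096.

81/4096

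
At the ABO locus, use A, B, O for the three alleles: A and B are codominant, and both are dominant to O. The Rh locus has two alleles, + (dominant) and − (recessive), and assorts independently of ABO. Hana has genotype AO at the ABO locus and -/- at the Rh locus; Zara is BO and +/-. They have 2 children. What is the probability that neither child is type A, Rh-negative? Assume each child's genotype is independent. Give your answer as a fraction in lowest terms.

ABO cross AO × BO → 1/4 O, 1/4 A, 1/4 B, 1/4 AB.
Rh cross -/- × +/- → 1/2 Rh+, 1/2 Rh-; so P(type A, Rh-negative) = 1/4 × 1/2 = 1/8 per child.
P(not type A, Rh-negative) = 7/8 for one child; (7/8)^2 = 49/64.

49/64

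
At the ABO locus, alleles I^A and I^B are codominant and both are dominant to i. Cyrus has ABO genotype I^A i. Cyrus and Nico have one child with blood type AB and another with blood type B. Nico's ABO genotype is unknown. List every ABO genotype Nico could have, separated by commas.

I^A I^B, I^B I^B, I^B i

For each candidate genotype of Nico, check whether crossing it with I^A i can produce every observed child phenotype.
  I^A I^A → possible child types {A} ✗
  I^A I^B → possible child types {A, B, AB} ✓
  I^A i → possible child types {O, A} ✗
  I^B I^B → possible child types {B, AB} ✓
  I^B i → possible child types {O, A, B, AB} ✓
  i i → possible child types {O, A} ✗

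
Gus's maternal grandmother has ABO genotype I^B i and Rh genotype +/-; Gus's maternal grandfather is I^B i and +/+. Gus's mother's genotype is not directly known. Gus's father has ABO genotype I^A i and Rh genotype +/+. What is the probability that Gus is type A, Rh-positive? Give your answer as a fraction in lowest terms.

1/4

Gus's mother's ABO genotype from I^B i × I^B i: 1/4 I^B I^B, 1/2 I^B i, 1/4 i i.
Crossing each possibility with the father I^A i and summing P(type A): 1/4·0 + 1/2·1/4 + 1/4·1/2 = 1/4.
Similarly for Rh via the mother's Rh distribution: P(Rh+) = 1.
Independent loci: 1/4 × 1 = 1/4.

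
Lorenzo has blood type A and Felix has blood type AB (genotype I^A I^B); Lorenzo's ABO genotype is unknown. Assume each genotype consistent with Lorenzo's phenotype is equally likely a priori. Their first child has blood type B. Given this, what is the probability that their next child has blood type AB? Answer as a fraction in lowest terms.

1/4

Possible genotypes: Lorenzo ∈ {I^A I^A, I^A i}; Felix ∈ {I^A I^B}.
Weight each parental genotype pair by prior × P(type-B child):
  I^A i × I^A I^B: posterior weight 1; P(next child type AB) = 1/4.
Weighted sum = 1/4.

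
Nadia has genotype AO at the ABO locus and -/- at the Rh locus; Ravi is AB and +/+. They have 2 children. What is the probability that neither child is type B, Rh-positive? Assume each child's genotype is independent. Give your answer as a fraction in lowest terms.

ABO cross AO × AB → 1/2 A, 1/4 B, 1/4 AB.
Rh cross -/- × +/+ → 1 Rh+; so P(type B, Rh-positive) = 1/4 × 1 = 1/4 per child.
P(not type B, Rh-positive) = 3/4 for one child; (3/4)^2 = 9/16.

9/16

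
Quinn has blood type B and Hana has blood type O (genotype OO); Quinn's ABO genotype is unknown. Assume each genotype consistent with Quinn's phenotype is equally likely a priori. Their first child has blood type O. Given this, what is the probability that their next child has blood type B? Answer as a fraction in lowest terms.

Possible genotypes: Quinn ∈ {BB, BO}; Hana ∈ {OO}.
Weight each parental genotype pair by prior × P(type-O child):
  BO × OO: posterior weight 1; P(next child type B) = 1/2.
Weighted sum = 1/2.

1/2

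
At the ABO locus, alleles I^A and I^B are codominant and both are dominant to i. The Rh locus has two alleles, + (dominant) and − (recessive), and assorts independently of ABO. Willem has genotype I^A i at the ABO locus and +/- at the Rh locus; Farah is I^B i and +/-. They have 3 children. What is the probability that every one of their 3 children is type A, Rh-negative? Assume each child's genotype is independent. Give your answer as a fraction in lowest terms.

1/4096

ABO cross I^A i × I^B i → 1/4 O, 1/4 A, 1/4 B, 1/4 AB.
Rh cross +/- × +/- → 3/4 Rh+, 1/4 Rh-; so P(type A, Rh-negative) = 1/4 × 1/4 = 1/16 per child.
All 3 independent: (1/16)^3 = 1/4096.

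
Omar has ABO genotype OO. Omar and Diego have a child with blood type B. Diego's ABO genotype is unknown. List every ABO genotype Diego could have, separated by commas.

AB, BB, BO

For each candidate genotype of Diego, check whether crossing it with OO can produce every observed child phenotype.
  AA → possible child types {A} ✗
  AB → possible child types {A, B} ✓
  AO → possible child types {O, A} ✗
  BB → possible child types {B} ✓
  BO → possible child types {O, B} ✓
  OO → possible child types {O} ✗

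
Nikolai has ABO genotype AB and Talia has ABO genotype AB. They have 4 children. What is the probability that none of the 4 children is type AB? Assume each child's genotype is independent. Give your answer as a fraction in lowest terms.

1/16

ABO cross AB × AB → 1/4 A, 1/4 B, 1/2 AB.
So P(type AB) = 1/2 per child.
P(not type AB) = 1/2 for one child; (1/2)^4 = 1/16.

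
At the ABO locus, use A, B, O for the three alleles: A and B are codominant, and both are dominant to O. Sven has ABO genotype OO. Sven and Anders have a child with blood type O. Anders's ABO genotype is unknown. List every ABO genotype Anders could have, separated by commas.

AO, BO, OO

For each candidate genotype of Anders, check whether crossing it with OO can produce every observed child phenotype.
  AA → possible child types {A} ✗
  AB → possible child types {A, B} ✗
  AO → possible child types {O, A} ✓
  BB → possible child types {B} ✗
  BO → possible child types {O, B} ✓
  OO → possible child types {O} ✓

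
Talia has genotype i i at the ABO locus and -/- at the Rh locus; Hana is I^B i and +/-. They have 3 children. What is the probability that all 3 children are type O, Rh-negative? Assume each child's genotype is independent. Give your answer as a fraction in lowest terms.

ABO cross i i × I^B i → 1/2 O, 1/2 B.
Rh cross -/- × +/- → 1/2 Rh+, 1/2 Rh-; so P(type O, Rh-negative) = 1/2 × 1/2 = 1/4 per child.
All 3 independent: (1/4)^3 = 1/64.

1/64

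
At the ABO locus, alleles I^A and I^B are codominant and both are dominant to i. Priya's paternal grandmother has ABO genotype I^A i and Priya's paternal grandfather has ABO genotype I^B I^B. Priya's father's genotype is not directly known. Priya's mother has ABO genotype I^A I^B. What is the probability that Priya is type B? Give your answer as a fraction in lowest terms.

Priya's father's ABO genotype from I^A i × I^B I^B: 1/2 I^A I^B, 1/2 I^B i.
Crossing each possibility with the mother I^A I^B and summing P(type B): 1/2·1/4 + 1/2·1/2 = 3/8.

3/8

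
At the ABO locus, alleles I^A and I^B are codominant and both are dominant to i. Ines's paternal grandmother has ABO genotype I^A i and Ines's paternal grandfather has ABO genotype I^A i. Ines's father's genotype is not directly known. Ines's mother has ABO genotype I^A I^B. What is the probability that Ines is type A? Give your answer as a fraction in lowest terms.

1/2

Ines's father's ABO genotype from I^A i × I^A i: 1/4 I^A I^A, 1/2 I^A i, 1/4 i i.
Crossing each possibility with the mother I^A I^B and summing P(type A): 1/4·1/2 + 1/2·1/2 + 1/4·1/2 = 1/2.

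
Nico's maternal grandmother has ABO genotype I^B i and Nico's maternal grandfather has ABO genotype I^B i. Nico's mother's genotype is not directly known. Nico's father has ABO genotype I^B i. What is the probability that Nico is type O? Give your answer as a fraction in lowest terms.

Nico's mother's ABO genotype from I^B i × I^B i: 1/4 I^B I^B, 1/2 I^B i, 1/4 i i.
Crossing each possibility with the father I^B i and summing P(type O): 1/4·0 + 1/2·1/4 + 1/4·1/2 = 1/4.

1/4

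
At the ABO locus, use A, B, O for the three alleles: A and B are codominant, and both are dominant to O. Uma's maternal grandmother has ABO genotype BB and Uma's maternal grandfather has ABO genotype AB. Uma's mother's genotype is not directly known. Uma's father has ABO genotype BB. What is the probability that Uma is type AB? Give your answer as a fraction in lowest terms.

Uma's mother's ABO genotype from BB × AB: 1/2 AB, 1/2 BB.
Crossing each possibility with the father BB and summing P(type AB): 1/2·1/2 + 1/2·0 = 1/4.

1/4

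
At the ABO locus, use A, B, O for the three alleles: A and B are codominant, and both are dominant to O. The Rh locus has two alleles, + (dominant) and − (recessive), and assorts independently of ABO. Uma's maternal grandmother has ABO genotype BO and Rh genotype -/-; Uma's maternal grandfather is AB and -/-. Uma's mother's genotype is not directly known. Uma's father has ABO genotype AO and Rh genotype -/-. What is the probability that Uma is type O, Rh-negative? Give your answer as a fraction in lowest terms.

1/8

Uma's mother's ABO genotype from BO × AB: 1/4 AB, 1/4 AO, 1/4 BB, 1/4 BO.
Crossing each possibility with the father AO and summing P(type O): 1/4·0 + 1/4·1/4 + 1/4·0 + 1/4·1/4 = 1/8.
Similarly for Rh via the mother's Rh distribution: P(Rh-) = 1.
Independent loci: 1/8 × 1 = 1/8.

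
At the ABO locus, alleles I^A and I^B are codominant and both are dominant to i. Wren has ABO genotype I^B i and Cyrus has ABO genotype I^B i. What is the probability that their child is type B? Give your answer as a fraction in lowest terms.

ABO cross I^B i × I^B i → offspring phenotypes: 1/4 O, 3/4 B.
So P(type B) = 3/4.

3/4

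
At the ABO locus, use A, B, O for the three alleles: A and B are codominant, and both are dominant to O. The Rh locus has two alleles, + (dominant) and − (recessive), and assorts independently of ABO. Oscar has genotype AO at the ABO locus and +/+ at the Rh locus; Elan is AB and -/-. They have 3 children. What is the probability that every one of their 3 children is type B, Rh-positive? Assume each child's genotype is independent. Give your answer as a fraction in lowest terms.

ABO cross AO × AB → 1/2 A, 1/4 B, 1/4 AB.
Rh cross +/+ × -/- → 1 Rh+; so P(type B, Rh-positive) = 1/4 × 1 = 1/4 per child.
All 3 independent: (1/4)^3 = 1/64.

1/64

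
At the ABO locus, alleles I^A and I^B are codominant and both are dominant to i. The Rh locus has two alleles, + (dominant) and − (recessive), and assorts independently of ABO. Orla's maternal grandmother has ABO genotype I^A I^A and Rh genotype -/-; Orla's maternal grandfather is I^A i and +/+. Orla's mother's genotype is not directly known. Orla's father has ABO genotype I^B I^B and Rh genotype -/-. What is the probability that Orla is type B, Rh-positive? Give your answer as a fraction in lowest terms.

Orla's mother's ABO genotype from I^A I^A × I^A i: 1/2 I^A I^A, 1/2 I^A i.
Crossing each possibility with the father I^B I^B and summing P(type B): 1/2·0 + 1/2·1/2 = 1/4.
Similarly for Rh via the mother's Rh distribution: P(Rh+) = 1/2.
Independent loci: 1/4 × 1/2 = 1/8.

1/8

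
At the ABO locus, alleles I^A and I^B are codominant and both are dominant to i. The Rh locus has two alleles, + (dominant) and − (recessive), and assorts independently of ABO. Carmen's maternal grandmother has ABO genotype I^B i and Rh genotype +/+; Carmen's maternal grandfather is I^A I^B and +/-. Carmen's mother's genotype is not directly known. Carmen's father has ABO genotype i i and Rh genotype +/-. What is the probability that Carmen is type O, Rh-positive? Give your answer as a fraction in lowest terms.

7/32

Carmen's mother's ABO genotype from I^B i × I^A I^B: 1/4 I^A I^B, 1/4 I^A i, 1/4 I^B I^B, 1/4 I^B i.
Crossing each possibility with the father i i and summing P(type O): 1/4·0 + 1/4·1/2 + 1/4·0 + 1/4·1/2 = 1/4.
Similarly for Rh via the mother's Rh distribution: P(Rh+) = 7/8.
Independent loci: 1/4 × 7/8 = 7/32.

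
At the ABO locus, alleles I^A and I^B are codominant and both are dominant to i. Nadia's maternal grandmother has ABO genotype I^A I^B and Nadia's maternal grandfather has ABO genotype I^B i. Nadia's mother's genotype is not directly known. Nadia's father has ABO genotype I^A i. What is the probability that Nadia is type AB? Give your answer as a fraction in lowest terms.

Nadia's mother's ABO genotype from I^A I^B × I^B i: 1/4 I^A I^B, 1/4 I^A i, 1/4 I^B I^B, 1/4 I^B i.
Crossing each possibility with the father I^A i and summing P(type AB): 1/4·1/4 + 1/4·0 + 1/4·1/2 + 1/4·1/4 = 1/4.

1/4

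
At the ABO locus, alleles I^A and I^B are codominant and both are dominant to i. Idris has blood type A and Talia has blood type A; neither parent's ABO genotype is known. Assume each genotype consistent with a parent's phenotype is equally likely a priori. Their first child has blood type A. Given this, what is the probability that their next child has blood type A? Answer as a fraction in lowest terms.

19/20

Possible genotypes: Idris ∈ {I^A I^A, I^A i}; Talia ∈ {I^A I^A, I^A i}.
Weight each parental genotype pair by prior × P(type-A child):
  I^A I^A × I^A I^A: posterior weight 4/15; P(next child type A) = 1.
  I^A I^A × I^A i: posterior weight 4/15; P(next child type A) = 1.
  I^A i × I^A I^A: posterior weight 4/15; P(next child type A) = 1.
  I^A i × I^A i: posterior weight 1/5; P(next child type A) = 3/4.
Weighted sum = 19/20.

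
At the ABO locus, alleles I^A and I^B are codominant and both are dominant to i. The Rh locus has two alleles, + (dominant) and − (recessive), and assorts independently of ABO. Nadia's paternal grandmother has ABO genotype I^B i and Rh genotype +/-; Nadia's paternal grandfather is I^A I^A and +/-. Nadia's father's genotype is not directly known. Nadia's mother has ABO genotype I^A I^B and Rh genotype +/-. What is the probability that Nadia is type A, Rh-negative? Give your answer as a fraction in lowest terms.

3/32

Nadia's father's ABO genotype from I^B i × I^A I^A: 1/2 I^A I^B, 1/2 I^A i.
Crossing each possibility with the mother I^A I^B and summing P(type A): 1/2·1/4 + 1/2·1/2 = 3/8.
Similarly for Rh via the father's Rh distribution: P(Rh-) = 1/4.
Independent loci: 3/8 × 1/4 = 3/32.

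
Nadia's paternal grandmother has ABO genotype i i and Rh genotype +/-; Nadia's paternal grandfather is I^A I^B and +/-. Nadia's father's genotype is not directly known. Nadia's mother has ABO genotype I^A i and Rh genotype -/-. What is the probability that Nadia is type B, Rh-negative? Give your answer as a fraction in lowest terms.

1/16

Nadia's father's ABO genotype from i i × I^A I^B: 1/2 I^A i, 1/2 I^B i.
Crossing each possibility with the mother I^A i and summing P(type B): 1/2·0 + 1/2·1/4 = 1/8.
Similarly for Rh via the father's Rh distribution: P(Rh-) = 1/2.
Independent loci: 1/8 × 1/2 = 1/16.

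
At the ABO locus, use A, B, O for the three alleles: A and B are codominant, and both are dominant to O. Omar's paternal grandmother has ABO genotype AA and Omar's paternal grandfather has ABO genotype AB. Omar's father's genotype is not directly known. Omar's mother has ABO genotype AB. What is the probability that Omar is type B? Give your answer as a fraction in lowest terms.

1/8

Omar's father's ABO genotype from AA × AB: 1/2 AA, 1/2 AB.
Crossing each possibility with the mother AB and summing P(type B): 1/2·0 + 1/2·1/4 = 1/8.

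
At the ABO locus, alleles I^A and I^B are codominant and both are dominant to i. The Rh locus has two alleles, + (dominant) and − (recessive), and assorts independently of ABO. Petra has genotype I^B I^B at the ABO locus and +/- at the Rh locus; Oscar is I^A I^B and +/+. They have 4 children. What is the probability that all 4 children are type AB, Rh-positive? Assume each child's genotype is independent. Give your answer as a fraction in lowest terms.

1/16

ABO cross I^B I^B × I^A I^B → 1/2 B, 1/2 AB.
Rh cross +/- × +/+ → 1 Rh+; so P(type AB, Rh-positive) = 1/2 × 1 = 1/2 per child.
All 4 independent: (1/2)^4 = 1/16.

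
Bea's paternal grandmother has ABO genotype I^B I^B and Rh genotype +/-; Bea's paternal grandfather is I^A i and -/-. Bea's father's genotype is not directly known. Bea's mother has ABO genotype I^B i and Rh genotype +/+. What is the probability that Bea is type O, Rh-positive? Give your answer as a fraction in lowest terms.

Bea's father's ABO genotype from I^B I^B × I^A i: 1/2 I^A I^B, 1/2 I^B i.
Crossing each possibility with the mother I^B i and summing P(type O): 1/2·0 + 1/2·1/4 = 1/8.
Similarly for Rh via the father's Rh distribution: P(Rh+) = 1.
Independent loci: 1/8 × 1 = 1/8.

1/8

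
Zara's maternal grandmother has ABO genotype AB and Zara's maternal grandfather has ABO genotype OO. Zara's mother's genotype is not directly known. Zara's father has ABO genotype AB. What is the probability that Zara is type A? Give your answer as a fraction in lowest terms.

3/8

Zara's mother's ABO genotype from AB × OO: 1/2 AO, 1/2 BO.
Crossing each possibility with the father AB and summing P(type A): 1/2·1/2 + 1/2·1/4 = 3/8.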